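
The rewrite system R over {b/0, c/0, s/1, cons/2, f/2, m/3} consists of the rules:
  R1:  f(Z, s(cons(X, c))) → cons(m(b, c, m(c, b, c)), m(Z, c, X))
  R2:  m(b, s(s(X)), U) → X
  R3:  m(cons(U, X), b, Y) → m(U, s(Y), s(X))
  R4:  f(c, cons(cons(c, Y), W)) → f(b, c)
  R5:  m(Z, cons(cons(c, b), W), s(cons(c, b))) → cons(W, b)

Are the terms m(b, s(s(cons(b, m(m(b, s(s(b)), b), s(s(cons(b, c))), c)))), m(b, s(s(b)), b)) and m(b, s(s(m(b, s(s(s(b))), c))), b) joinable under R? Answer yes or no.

Reduce t₁ = m(b, s(s(cons(b, m(m(b, s(s(b)), b), s(s(cons(b, c))), c)))), m(b, s(s(b)), b)):
1. m(b, s(s(cons(b, m(m(b, s(s(b)), b), s(s(cons(b, c))), c)))), m(b, s(s(b)), b))  →  cons(b, m(m(b, s(s(b)), b), s(s(cons(b, c))), c))   [R2 at ε]
2. cons(b, m(m(b, s(s(b)), b), s(s(cons(b, c))), c))  →  cons(b, m(b, s(s(cons(b, c))), c))   [R2 at 2.1]
3. cons(b, m(b, s(s(cons(b, c))), c))  →  cons(b, cons(b, c))   [R2 at 2]

Reduce t₂ = m(b, s(s(m(b, s(s(s(b))), c))), b):
1. m(b, s(s(m(b, s(s(s(b))), c))), b)  →  m(b, s(s(s(b))), c)   [R2 at ε]
2. m(b, s(s(s(b))), c)  →  s(b)   [R2 at ε]

no — NF(t₁) = cons(b, cons(b, c)), NF(t₂) = s(b)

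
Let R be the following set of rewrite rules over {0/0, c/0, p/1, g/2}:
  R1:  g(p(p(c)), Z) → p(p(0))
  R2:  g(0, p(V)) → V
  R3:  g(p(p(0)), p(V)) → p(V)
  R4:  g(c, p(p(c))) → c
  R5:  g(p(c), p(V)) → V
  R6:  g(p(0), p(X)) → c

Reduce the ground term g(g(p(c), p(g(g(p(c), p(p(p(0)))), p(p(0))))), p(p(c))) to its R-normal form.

p(p(c))

1. g(g(p(c), p(g(g(p(c), p(p(p(0)))), p(p(0))))), p(p(c)))  →  g(g(g(p(c), p(p(p(0)))), p(p(0))), p(p(c)))   [R5 at 1]
2. g(g(g(p(c), p(p(p(0)))), p(p(0))), p(p(c)))  →  g(g(p(p(0)), p(p(0))), p(p(c)))   [R5 at 1.1]
3. g(g(p(p(0)), p(p(0))), p(p(c)))  →  g(p(p(0)), p(p(c)))   [R3 at 1]
4. g(p(p(0)), p(p(c)))  →  p(p(c))   [R3 at ε]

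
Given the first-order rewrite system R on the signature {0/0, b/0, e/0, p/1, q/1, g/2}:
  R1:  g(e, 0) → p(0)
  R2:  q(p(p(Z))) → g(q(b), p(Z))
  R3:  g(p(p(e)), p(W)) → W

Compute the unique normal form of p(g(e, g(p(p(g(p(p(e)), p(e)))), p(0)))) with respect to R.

1. p(g(e, g(p(p(g(p(p(e)), p(e)))), p(0))))  →  p(g(e, g(p(p(e)), p(0))))   [R3 at 1.2.1.1.1]
2. p(g(e, g(p(p(e)), p(0))))  →  p(g(e, 0))   [R3 at 1.2]
3. p(g(e, 0))  →  p(p(0))   [R1 at 1]

p(p(0))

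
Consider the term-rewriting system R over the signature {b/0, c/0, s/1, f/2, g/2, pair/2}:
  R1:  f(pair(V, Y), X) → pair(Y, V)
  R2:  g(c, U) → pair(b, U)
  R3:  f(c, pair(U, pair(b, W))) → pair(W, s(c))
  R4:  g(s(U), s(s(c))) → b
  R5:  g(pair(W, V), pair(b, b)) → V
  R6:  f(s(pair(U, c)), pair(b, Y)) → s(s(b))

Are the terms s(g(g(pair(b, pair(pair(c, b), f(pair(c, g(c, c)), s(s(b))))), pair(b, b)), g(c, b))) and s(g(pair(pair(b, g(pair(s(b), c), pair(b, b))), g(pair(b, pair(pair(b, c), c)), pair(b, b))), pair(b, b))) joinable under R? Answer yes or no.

yes — NF(t₁) = s(pair(pair(b, c), c)), NF(t₂) = s(pair(pair(b, c), c))

Reduce t₁ = s(g(g(pair(b, pair(pair(c, b), f(pair(c, g(c, c)), s(s(b))))), pair(b, b)), g(c, b))):
1. s(g(g(pair(b, pair(pair(c, b), f(pair(c, g(c, c)), s(s(b))))), pair(b, b)), g(c, b)))  →  s(g(pair(pair(c, b), f(pair(c, g(c, c)), s(s(b)))), g(c, b)))   [R5 at 1.1]
2. s(g(pair(pair(c, b), f(pair(c, g(c, c)), s(s(b)))), g(c, b)))  →  s(g(pair(pair(c, b), pair(g(c, c), c)), g(c, b)))   [R1 at 1.1.2]
3. s(g(pair(pair(c, b), pair(g(c, c), c)), g(c, b)))  →  s(g(pair(pair(c, b), pair(pair(b, c), c)), g(c, b)))   [R2 at 1.1.2.1]
4. s(g(pair(pair(c, b), pair(pair(b, c), c)), g(c, b)))  →  s(g(pair(pair(c, b), pair(pair(b, c), c)), pair(b, b)))   [R2 at 1.2]
5. s(g(pair(pair(c, b), pair(pair(b, c), c)), pair(b, b)))  →  s(pair(pair(b, c), c))   [R5 at 1]

Reduce t₂ = s(g(pair(pair(b, g(pair(s(b), c), pair(b, b))), g(pair(b, pair(pair(b, c), c)), pair(b, b))), pair(b, b))):
1. s(g(pair(pair(b, g(pair(s(b), c), pair(b, b))), g(pair(b, pair(pair(b, c), c)), pair(b, b))), pair(b, b)))  →  s(g(pair(b, pair(pair(b, c), c)), pair(b, b)))   [R5 at 1]
2. s(g(pair(b, pair(pair(b, c), c)), pair(b, b)))  →  s(pair(pair(b, c), c))   [R5 at 1]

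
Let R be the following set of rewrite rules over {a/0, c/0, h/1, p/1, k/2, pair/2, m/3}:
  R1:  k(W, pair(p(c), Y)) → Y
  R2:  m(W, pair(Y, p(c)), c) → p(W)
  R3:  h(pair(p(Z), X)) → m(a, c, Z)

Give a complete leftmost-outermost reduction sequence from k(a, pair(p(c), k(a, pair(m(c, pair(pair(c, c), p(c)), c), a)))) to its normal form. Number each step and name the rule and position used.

a

1. k(a, pair(p(c), k(a, pair(m(c, pair(pair(c, c), p(c)), c), a))))  →  k(a, pair(m(c, pair(pair(c, c), p(c)), c), a))   [R1 at ε]
2. k(a, pair(m(c, pair(pair(c, c), p(c)), c), a))  →  k(a, pair(p(c), a))   [R2 at 2.1]
3. k(a, pair(p(c), a))  →  a   [R1 at ε]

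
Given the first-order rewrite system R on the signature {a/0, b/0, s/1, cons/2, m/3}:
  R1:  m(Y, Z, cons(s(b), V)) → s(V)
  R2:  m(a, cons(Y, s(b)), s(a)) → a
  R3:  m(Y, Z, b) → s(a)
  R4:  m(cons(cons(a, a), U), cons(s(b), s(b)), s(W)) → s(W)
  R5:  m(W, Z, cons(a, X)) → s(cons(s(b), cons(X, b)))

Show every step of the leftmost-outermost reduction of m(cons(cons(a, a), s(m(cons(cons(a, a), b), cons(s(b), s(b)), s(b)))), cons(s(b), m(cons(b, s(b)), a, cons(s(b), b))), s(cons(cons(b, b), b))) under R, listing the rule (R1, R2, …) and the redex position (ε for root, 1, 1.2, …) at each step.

s(cons(cons(b, b), b))

1. m(cons(cons(a, a), s(m(cons(cons(a, a), b), cons(s(b), s(b)), s(b)))), cons(s(b), m(cons(b, s(b)), a, cons(s(b), b))), s(cons(cons(b, b), b)))  →  m(cons(cons(a, a), s(s(b))), cons(s(b), m(cons(b, s(b)), a, cons(s(b), b))), s(cons(cons(b, b), b)))   [R4 at 1.2.1]
2. m(cons(cons(a, a), s(s(b))), cons(s(b), m(cons(b, s(b)), a, cons(s(b), b))), s(cons(cons(b, b), b)))  →  m(cons(cons(a, a), s(s(b))), cons(s(b), s(b)), s(cons(cons(b, b), b)))   [R1 at 2.2]
3. m(cons(cons(a, a), s(s(b))), cons(s(b), s(b)), s(cons(cons(b, b), b)))  →  s(cons(cons(b, b), b))   [R4 at ε]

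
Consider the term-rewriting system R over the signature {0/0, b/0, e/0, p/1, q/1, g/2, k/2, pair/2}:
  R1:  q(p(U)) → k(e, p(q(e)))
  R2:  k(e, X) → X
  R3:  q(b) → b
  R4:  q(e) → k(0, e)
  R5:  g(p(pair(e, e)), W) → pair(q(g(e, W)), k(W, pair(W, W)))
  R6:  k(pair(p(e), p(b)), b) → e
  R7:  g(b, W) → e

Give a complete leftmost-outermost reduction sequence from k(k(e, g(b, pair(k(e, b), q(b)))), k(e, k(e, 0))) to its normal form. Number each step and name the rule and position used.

1. k(k(e, g(b, pair(k(e, b), q(b)))), k(e, k(e, 0)))  →  k(g(b, pair(k(e, b), q(b))), k(e, k(e, 0)))   [R2 at 1]
2. k(g(b, pair(k(e, b), q(b))), k(e, k(e, 0)))  →  k(e, k(e, k(e, 0)))   [R7 at 1]
3. k(e, k(e, k(e, 0)))  →  k(e, k(e, 0))   [R2 at ε]
4. k(e, k(e, 0))  →  k(e, 0)   [R2 at ε]
5. k(e, 0)  →  0   [R2 at ε]

0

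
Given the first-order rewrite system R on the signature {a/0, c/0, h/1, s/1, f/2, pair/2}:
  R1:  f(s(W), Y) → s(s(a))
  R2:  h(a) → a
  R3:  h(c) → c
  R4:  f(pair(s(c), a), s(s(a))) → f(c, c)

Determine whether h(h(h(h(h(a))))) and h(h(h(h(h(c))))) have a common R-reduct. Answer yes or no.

no — NF(t₁) = a, NF(t₂) = c

Reduce t₁ = h(h(h(h(h(a))))):
1. h(h(h(h(h(a)))))  →  h(h(h(h(a))))   [R2 at 1.1.1.1]
2. h(h(h(h(a))))  →  h(h(h(a)))   [R2 at 1.1.1]
3. h(h(h(a)))  →  h(h(a))   [R2 at 1.1]
4. h(h(a))  →  h(a)   [R2 at 1]
5. h(a)  →  a   [R2 at ε]

Reduce t₂ = h(h(h(h(h(c))))):
1. h(h(h(h(h(c)))))  →  h(h(h(h(c))))   [R3 at 1.1.1.1]
2. h(h(h(h(c))))  →  h(h(h(c)))   [R3 at 1.1.1]
3. h(h(h(c)))  →  h(h(c))   [R3 at 1.1]
4. h(h(c))  →  h(c)   [R3 at 1]
5. h(c)  →  c   [R3 at ε]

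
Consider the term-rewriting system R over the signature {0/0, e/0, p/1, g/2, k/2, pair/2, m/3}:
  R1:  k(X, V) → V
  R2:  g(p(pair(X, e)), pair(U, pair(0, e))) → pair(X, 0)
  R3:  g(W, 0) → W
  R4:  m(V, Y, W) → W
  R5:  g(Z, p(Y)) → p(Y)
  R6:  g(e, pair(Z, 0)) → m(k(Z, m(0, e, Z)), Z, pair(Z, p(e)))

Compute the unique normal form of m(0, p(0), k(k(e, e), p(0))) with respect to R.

p(0)

1. m(0, p(0), k(k(e, e), p(0)))  →  k(k(e, e), p(0))   [R4 at ε]
2. k(k(e, e), p(0))  →  p(0)   [R1 at ε]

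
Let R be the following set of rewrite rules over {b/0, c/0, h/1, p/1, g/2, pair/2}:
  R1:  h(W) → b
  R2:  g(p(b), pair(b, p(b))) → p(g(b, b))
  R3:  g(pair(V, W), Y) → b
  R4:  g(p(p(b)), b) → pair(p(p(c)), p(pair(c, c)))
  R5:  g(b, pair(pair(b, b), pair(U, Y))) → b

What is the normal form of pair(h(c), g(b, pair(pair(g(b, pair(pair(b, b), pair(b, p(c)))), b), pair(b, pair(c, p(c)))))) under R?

1. pair(h(c), g(b, pair(pair(g(b, pair(pair(b, b), pair(b, p(c)))), b), pair(b, pair(c, p(c))))))  →  pair(b, g(b, pair(pair(g(b, pair(pair(b, b), pair(b, p(c)))), b), pair(b, pair(c, p(c))))))   [R1 at 1]
2. pair(b, g(b, pair(pair(g(b, pair(pair(b, b), pair(b, p(c)))), b), pair(b, pair(c, p(c))))))  →  pair(b, g(b, pair(pair(b, b), pair(b, pair(c, p(c))))))   [R5 at 2.2.1.1]
3. pair(b, g(b, pair(pair(b, b), pair(b, pair(c, p(c))))))  →  pair(b, b)   [R5 at 2]

pair(b, b)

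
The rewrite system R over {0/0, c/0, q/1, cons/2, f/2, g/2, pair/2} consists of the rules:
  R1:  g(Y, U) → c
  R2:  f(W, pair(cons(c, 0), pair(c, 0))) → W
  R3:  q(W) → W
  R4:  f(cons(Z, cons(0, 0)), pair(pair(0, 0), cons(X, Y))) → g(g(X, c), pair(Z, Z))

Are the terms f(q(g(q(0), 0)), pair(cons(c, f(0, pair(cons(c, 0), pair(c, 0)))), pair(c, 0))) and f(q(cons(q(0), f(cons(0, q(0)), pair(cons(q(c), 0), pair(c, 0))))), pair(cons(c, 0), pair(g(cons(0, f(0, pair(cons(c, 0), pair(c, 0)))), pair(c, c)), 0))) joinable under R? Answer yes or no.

no — NF(t₁) = c, NF(t₂) = cons(0, cons(0, 0))

Reduce t₁ = f(q(g(q(0), 0)), pair(cons(c, f(0, pair(cons(c, 0), pair(c, 0)))), pair(c, 0))):
1. f(q(g(q(0), 0)), pair(cons(c, f(0, pair(cons(c, 0), pair(c, 0)))), pair(c, 0)))  →  f(g(q(0), 0), pair(cons(c, f(0, pair(cons(c, 0), pair(c, 0)))), pair(c, 0)))   [R3 at 1]
2. f(g(q(0), 0), pair(cons(c, f(0, pair(cons(c, 0), pair(c, 0)))), pair(c, 0)))  →  f(c, pair(cons(c, f(0, pair(cons(c, 0), pair(c, 0)))), pair(c, 0)))   [R1 at 1]
3. f(c, pair(cons(c, f(0, pair(cons(c, 0), pair(c, 0)))), pair(c, 0)))  →  f(c, pair(cons(c, 0), pair(c, 0)))   [R2 at 2.1.2]
4. f(c, pair(cons(c, 0), pair(c, 0)))  →  c   [R2 at ε]

Reduce t₂ = f(q(cons(q(0), f(cons(0, q(0)), pair(cons(q(c), 0), pair(c, 0))))), pair(cons(c, 0), pair(g(cons(0, f(0, pair(cons(c, 0), pair(c, 0)))), pair(c, c)), 0))):
1. f(q(cons(q(0), f(cons(0, q(0)), pair(cons(q(c), 0), pair(c, 0))))), pair(cons(c, 0), pair(g(cons(0, f(0, pair(cons(c, 0), pair(c, 0)))), pair(c, c)), 0)))  →  f(cons(q(0), f(cons(0, q(0)), pair(cons(q(c), 0), pair(c, 0)))), pair(cons(c, 0), pair(g(cons(0, f(0, pair(cons(c, 0), pair(c, 0)))), pair(c, c)), 0)))   [R3 at 1]
2. f(cons(q(0), f(cons(0, q(0)), pair(cons(q(c), 0), pair(c, 0)))), pair(cons(c, 0), pair(g(cons(0, f(0, pair(cons(c, 0), pair(c, 0)))), pair(c, c)), 0)))  →  f(cons(0, f(cons(0, q(0)), pair(cons(q(c), 0), pair(c, 0)))), pair(cons(c, 0), pair(g(cons(0, f(0, pair(cons(c, 0), pair(c, 0)))), pair(c, c)), 0)))   [R3 at 1.1]
3. f(cons(0, f(cons(0, q(0)), pair(cons(q(c), 0), pair(c, 0)))), pair(cons(c, 0), pair(g(cons(0, f(0, pair(cons(c, 0), pair(c, 0)))), pair(c, c)), 0)))  →  f(cons(0, f(cons(0, 0), pair(cons(q(c), 0), pair(c, 0)))), pair(cons(c, 0), pair(g(cons(0, f(0, pair(cons(c, 0), pair(c, 0)))), pair(c, c)), 0)))   [R3 at 1.2.1.2]
4. f(cons(0, f(cons(0, 0), pair(cons(q(c), 0), pair(c, 0)))), pair(cons(c, 0), pair(g(cons(0, f(0, pair(cons(c, 0), pair(c, 0)))), pair(c, c)), 0)))  →  f(cons(0, f(cons(0, 0), pair(cons(c, 0), pair(c, 0)))), pair(cons(c, 0), pair(g(cons(0, f(0, pair(cons(c, 0), pair(c, 0)))), pair(c, c)), 0)))   [R3 at 1.2.2.1.1]
5. f(cons(0, f(cons(0, 0), pair(cons(c, 0), pair(c, 0)))), pair(cons(c, 0), pair(g(cons(0, f(0, pair(cons(c, 0), pair(c, 0)))), pair(c, c)), 0)))  →  f(cons(0, cons(0, 0)), pair(cons(c, 0), pair(g(cons(0, f(0, pair(cons(c, 0), pair(c, 0)))), pair(c, c)), 0)))   [R2 at 1.2]
6. f(cons(0, cons(0, 0)), pair(cons(c, 0), pair(g(cons(0, f(0, pair(cons(c, 0), pair(c, 0)))), pair(c, c)), 0)))  →  f(cons(0, cons(0, 0)), pair(cons(c, 0), pair(c, 0)))   [R1 at 2.2.1]
7. f(cons(0, cons(0, 0)), pair(cons(c, 0), pair(c, 0)))  →  cons(0, cons(0, 0))   [R2 at ε]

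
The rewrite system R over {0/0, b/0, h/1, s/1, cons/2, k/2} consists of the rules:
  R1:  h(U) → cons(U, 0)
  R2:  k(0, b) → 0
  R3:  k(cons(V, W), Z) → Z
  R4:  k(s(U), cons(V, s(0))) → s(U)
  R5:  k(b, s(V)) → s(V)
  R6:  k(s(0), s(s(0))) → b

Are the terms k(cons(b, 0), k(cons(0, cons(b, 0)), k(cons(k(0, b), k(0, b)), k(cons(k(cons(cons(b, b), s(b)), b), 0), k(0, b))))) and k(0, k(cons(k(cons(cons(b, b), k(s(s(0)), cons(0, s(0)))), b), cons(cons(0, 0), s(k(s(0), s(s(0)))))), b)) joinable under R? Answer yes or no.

yes — NF(t₁) = 0, NF(t₂) = 0

Reduce t₁ = k(cons(b, 0), k(cons(0, cons(b, 0)), k(cons(k(0, b), k(0, b)), k(cons(k(cons(cons(b, b), s(b)), b), 0), k(0, b))))):
1. k(cons(b, 0), k(cons(0, cons(b, 0)), k(cons(k(0, b), k(0, b)), k(cons(k(cons(cons(b, b), s(b)), b), 0), k(0, b)))))  →  k(cons(0, cons(b, 0)), k(cons(k(0, b), k(0, b)), k(cons(k(cons(cons(b, b), s(b)), b), 0), k(0, b))))   [R3 at ε]
2. k(cons(0, cons(b, 0)), k(cons(k(0, b), k(0, b)), k(cons(k(cons(cons(b, b), s(b)), b), 0), k(0, b))))  →  k(cons(k(0, b), k(0, b)), k(cons(k(cons(cons(b, b), s(b)), b), 0), k(0, b)))   [R3 at ε]
3. k(cons(k(0, b), k(0, b)), k(cons(k(cons(cons(b, b), s(b)), b), 0), k(0, b)))  →  k(cons(k(cons(cons(b, b), s(b)), b), 0), k(0, b))   [R3 at ε]
4. k(cons(k(cons(cons(b, b), s(b)), b), 0), k(0, b))  →  k(0, b)   [R3 at ε]
5. k(0, b)  →  0   [R2 at ε]

Reduce t₂ = k(0, k(cons(k(cons(cons(b, b), k(s(s(0)), cons(0, s(0)))), b), cons(cons(0, 0), s(k(s(0), s(s(0)))))), b)):
1. k(0, k(cons(k(cons(cons(b, b), k(s(s(0)), cons(0, s(0)))), b), cons(cons(0, 0), s(k(s(0), s(s(0)))))), b))  →  k(0, b)   [R3 at 2]
2. k(0, b)  →  0   [R2 at ε]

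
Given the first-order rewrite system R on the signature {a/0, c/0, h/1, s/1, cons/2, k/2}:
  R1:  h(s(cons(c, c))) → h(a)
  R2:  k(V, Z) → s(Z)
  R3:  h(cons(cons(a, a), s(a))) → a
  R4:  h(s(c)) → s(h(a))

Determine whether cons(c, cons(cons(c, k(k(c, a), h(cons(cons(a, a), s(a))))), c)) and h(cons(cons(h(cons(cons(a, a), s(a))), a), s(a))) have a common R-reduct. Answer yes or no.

no — NF(t₁) = cons(c, cons(cons(c, s(a)), c)), NF(t₂) = a

Reduce t₁ = cons(c, cons(cons(c, k(k(c, a), h(cons(cons(a, a), s(a))))), c)):
1. cons(c, cons(cons(c, k(k(c, a), h(cons(cons(a, a), s(a))))), c))  →  cons(c, cons(cons(c, s(h(cons(cons(a, a), s(a))))), c))   [R2 at 2.1.2]
2. cons(c, cons(cons(c, s(h(cons(cons(a, a), s(a))))), c))  →  cons(c, cons(cons(c, s(a)), c))   [R3 at 2.1.2.1]

Reduce t₂ = h(cons(cons(h(cons(cons(a, a), s(a))), a), s(a))):
1. h(cons(cons(h(cons(cons(a, a), s(a))), a), s(a)))  →  h(cons(cons(a, a), s(a)))   [R3 at 1.1.1]
2. h(cons(cons(a, a), s(a)))  →  a   [R3 at ε]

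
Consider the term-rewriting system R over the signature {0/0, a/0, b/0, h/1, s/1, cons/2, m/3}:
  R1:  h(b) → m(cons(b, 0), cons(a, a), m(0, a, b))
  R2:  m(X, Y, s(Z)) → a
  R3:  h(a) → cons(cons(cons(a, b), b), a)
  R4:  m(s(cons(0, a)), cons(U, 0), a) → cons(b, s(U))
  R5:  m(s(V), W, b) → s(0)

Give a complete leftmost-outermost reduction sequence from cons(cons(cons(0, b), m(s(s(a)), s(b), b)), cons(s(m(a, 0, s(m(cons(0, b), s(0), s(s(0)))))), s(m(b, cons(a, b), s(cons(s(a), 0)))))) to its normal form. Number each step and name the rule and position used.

1. cons(cons(cons(0, b), m(s(s(a)), s(b), b)), cons(s(m(a, 0, s(m(cons(0, b), s(0), s(s(0)))))), s(m(b, cons(a, b), s(cons(s(a), 0))))))  →  cons(cons(cons(0, b), s(0)), cons(s(m(a, 0, s(m(cons(0, b), s(0), s(s(0)))))), s(m(b, cons(a, b), s(cons(s(a), 0))))))   [R5 at 1.2]
2. cons(cons(cons(0, b), s(0)), cons(s(m(a, 0, s(m(cons(0, b), s(0), s(s(0)))))), s(m(b, cons(a, b), s(cons(s(a), 0))))))  →  cons(cons(cons(0, b), s(0)), cons(s(a), s(m(b, cons(a, b), s(cons(s(a), 0))))))   [R2 at 2.1.1]
3. cons(cons(cons(0, b), s(0)), cons(s(a), s(m(b, cons(a, b), s(cons(s(a), 0))))))  →  cons(cons(cons(0, b), s(0)), cons(s(a), s(a)))   [R2 at 2.2.1]

cons(cons(cons(0, b), s(0)), cons(s(a), s(a)))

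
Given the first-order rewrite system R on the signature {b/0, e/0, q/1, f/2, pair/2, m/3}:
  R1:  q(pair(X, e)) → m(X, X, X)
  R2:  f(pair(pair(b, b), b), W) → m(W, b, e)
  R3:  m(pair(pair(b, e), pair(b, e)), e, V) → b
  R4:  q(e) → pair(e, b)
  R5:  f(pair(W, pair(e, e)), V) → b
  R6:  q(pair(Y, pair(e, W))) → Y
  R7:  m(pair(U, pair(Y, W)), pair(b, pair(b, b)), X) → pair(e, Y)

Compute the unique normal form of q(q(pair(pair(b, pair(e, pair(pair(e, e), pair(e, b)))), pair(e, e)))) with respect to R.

1. q(q(pair(pair(b, pair(e, pair(pair(e, e), pair(e, b)))), pair(e, e))))  →  q(pair(b, pair(e, pair(pair(e, e), pair(e, b)))))   [R6 at 1]
2. q(pair(b, pair(e, pair(pair(e, e), pair(e, b)))))  →  b   [R6 at ε]

b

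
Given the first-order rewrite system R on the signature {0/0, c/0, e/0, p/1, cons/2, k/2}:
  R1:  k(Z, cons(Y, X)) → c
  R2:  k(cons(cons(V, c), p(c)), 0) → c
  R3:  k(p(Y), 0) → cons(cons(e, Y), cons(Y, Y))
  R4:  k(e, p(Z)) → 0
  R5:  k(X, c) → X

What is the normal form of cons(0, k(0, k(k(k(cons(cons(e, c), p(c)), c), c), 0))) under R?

1. cons(0, k(0, k(k(k(cons(cons(e, c), p(c)), c), c), 0)))  →  cons(0, k(0, k(k(cons(cons(e, c), p(c)), c), 0)))   [R5 at 2.2.1]
2. cons(0, k(0, k(k(cons(cons(e, c), p(c)), c), 0)))  →  cons(0, k(0, k(cons(cons(e, c), p(c)), 0)))   [R5 at 2.2.1]
3. cons(0, k(0, k(cons(cons(e, c), p(c)), 0)))  →  cons(0, k(0, c))   [R2 at 2.2]
4. cons(0, k(0, c))  →  cons(0, 0)   [R5 at 2]

cons(0, 0)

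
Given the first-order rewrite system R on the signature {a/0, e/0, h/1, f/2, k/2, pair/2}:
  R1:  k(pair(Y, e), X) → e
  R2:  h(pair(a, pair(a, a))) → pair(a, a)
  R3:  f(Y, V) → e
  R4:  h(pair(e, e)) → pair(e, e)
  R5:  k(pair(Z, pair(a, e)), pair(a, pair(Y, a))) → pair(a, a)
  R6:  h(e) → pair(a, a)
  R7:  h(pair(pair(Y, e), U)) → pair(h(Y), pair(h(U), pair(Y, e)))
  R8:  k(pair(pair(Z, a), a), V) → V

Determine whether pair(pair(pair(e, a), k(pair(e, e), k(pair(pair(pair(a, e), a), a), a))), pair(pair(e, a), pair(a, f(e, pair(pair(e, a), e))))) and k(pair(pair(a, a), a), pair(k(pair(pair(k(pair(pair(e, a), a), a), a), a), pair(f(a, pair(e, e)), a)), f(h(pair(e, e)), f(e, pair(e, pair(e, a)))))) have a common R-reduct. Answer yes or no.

no — NF(t₁) = pair(pair(pair(e, a), e), pair(pair(e, a), pair(a, e))), NF(t₂) = pair(pair(e, a), e)

Reduce t₁ = pair(pair(pair(e, a), k(pair(e, e), k(pair(pair(pair(a, e), a), a), a))), pair(pair(e, a), pair(a, f(e, pair(pair(e, a), e))))):
1. pair(pair(pair(e, a), k(pair(e, e), k(pair(pair(pair(a, e), a), a), a))), pair(pair(e, a), pair(a, f(e, pair(pair(e, a), e)))))  →  pair(pair(pair(e, a), e), pair(pair(e, a), pair(a, f(e, pair(pair(e, a), e)))))   [R1 at 1.2]
2. pair(pair(pair(e, a), e), pair(pair(e, a), pair(a, f(e, pair(pair(e, a), e)))))  →  pair(pair(pair(e, a), e), pair(pair(e, a), pair(a, e)))   [R3 at 2.2.2]

Reduce t₂ = k(pair(pair(a, a), a), pair(k(pair(pair(k(pair(pair(e, a), a), a), a), a), pair(f(a, pair(e, e)), a)), f(h(pair(e, e)), f(e, pair(e, pair(e, a)))))):
1. k(pair(pair(a, a), a), pair(k(pair(pair(k(pair(pair(e, a), a), a), a), a), pair(f(a, pair(e, e)), a)), f(h(pair(e, e)), f(e, pair(e, pair(e, a))))))  →  pair(k(pair(pair(k(pair(pair(e, a), a), a), a), a), pair(f(a, pair(e, e)), a)), f(h(pair(e, e)), f(e, pair(e, pair(e, a)))))   [R8 at ε]
2. pair(k(pair(pair(k(pair(pair(e, a), a), a), a), a), pair(f(a, pair(e, e)), a)), f(h(pair(e, e)), f(e, pair(e, pair(e, a)))))  →  pair(pair(f(a, pair(e, e)), a), f(h(pair(e, e)), f(e, pair(e, pair(e, a)))))   [R8 at 1]
3. pair(pair(f(a, pair(e, e)), a), f(h(pair(e, e)), f(e, pair(e, pair(e, a)))))  →  pair(pair(e, a), f(h(pair(e, e)), f(e, pair(e, pair(e, a)))))   [R3 at 1.1]
4. pair(pair(e, a), f(h(pair(e, e)), f(e, pair(e, pair(e, a)))))  →  pair(pair(e, a), e)   [R3 at 2]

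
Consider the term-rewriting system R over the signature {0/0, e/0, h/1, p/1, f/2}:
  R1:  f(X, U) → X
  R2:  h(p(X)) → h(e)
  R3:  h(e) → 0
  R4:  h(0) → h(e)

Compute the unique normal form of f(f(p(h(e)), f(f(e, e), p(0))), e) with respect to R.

1. f(f(p(h(e)), f(f(e, e), p(0))), e)  →  f(p(h(e)), f(f(e, e), p(0)))   [R1 at ε]
2. f(p(h(e)), f(f(e, e), p(0)))  →  p(h(e))   [R1 at ε]
3. p(h(e))  →  p(0)   [R3 at 1]

p(0)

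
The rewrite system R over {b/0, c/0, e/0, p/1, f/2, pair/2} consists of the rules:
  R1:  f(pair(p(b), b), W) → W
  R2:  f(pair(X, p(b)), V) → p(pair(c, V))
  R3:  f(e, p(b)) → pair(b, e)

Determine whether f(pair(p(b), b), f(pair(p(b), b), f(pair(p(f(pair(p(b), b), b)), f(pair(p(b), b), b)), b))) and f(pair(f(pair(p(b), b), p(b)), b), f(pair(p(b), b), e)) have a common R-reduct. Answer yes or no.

Reduce t₁ = f(pair(p(b), b), f(pair(p(b), b), f(pair(p(f(pair(p(b), b), b)), f(pair(p(b), b), b)), b))):
1. f(pair(p(b), b), f(pair(p(b), b), f(pair(p(f(pair(p(b), b), b)), f(pair(p(b), b), b)), b)))  →  f(pair(p(b), b), f(pair(p(f(pair(p(b), b), b)), f(pair(p(b), b), b)), b))   [R1 at ε]
2. f(pair(p(b), b), f(pair(p(f(pair(p(b), b), b)), f(pair(p(b), b), b)), b))  →  f(pair(p(f(pair(p(b), b), b)), f(pair(p(b), b), b)), b)   [R1 at ε]
3. f(pair(p(f(pair(p(b), b), b)), f(pair(p(b), b), b)), b)  →  f(pair(p(b), f(pair(p(b), b), b)), b)   [R1 at 1.1.1]
4. f(pair(p(b), f(pair(p(b), b), b)), b)  →  f(pair(p(b), b), b)   [R1 at 1.2]
5. f(pair(p(b), b), b)  →  b   [R1 at ε]

Reduce t₂ = f(pair(f(pair(p(b), b), p(b)), b), f(pair(p(b), b), e)):
1. f(pair(f(pair(p(b), b), p(b)), b), f(pair(p(b), b), e))  →  f(pair(p(b), b), f(pair(p(b), b), e))   [R1 at 1.1]
2. f(pair(p(b), b), f(pair(p(b), b), e))  →  f(pair(p(b), b), e)   [R1 at ε]
3. f(pair(p(b), b), e)  →  e   [R1 at ε]

no — NF(t₁) = b, NF(t₂) = e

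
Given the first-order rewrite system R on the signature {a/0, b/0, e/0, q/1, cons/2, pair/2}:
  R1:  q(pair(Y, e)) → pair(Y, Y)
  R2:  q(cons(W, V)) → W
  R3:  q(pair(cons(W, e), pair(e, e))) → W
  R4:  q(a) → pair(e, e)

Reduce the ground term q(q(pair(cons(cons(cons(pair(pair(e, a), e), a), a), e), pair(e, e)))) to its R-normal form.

1. q(q(pair(cons(cons(cons(pair(pair(e, a), e), a), a), e), pair(e, e))))  →  q(cons(cons(pair(pair(e, a), e), a), a))   [R3 at 1]
2. q(cons(cons(pair(pair(e, a), e), a), a))  →  cons(pair(pair(e, a), e), a)   [R2 at ε]

cons(pair(pair(e, a), e), a)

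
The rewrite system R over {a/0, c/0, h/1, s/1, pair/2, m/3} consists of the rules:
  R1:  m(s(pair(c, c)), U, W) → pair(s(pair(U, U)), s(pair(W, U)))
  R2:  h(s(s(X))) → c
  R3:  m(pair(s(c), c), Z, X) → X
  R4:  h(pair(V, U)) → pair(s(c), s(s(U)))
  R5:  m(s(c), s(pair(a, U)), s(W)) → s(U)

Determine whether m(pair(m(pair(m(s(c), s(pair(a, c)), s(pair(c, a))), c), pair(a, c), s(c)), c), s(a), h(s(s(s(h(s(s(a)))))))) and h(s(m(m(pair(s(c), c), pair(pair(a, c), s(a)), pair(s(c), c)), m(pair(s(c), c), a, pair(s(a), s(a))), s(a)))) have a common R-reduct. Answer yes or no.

yes — NF(t₁) = c, NF(t₂) = c

Reduce t₁ = m(pair(m(pair(m(s(c), s(pair(a, c)), s(pair(c, a))), c), pair(a, c), s(c)), c), s(a), h(s(s(s(h(s(s(a)))))))):
1. m(pair(m(pair(m(s(c), s(pair(a, c)), s(pair(c, a))), c), pair(a, c), s(c)), c), s(a), h(s(s(s(h(s(s(a))))))))  →  m(pair(m(pair(s(c), c), pair(a, c), s(c)), c), s(a), h(s(s(s(h(s(s(a))))))))   [R5 at 1.1.1.1]
2. m(pair(m(pair(s(c), c), pair(a, c), s(c)), c), s(a), h(s(s(s(h(s(s(a))))))))  →  m(pair(s(c), c), s(a), h(s(s(s(h(s(s(a))))))))   [R3 at 1.1]
3. m(pair(s(c), c), s(a), h(s(s(s(h(s(s(a))))))))  →  h(s(s(s(h(s(s(a)))))))   [R3 at ε]
4. h(s(s(s(h(s(s(a)))))))  →  c   [R2 at ε]

Reduce t₂ = h(s(m(m(pair(s(c), c), pair(pair(a, c), s(a)), pair(s(c), c)), m(pair(s(c), c), a, pair(s(a), s(a))), s(a)))):
1. h(s(m(m(pair(s(c), c), pair(pair(a, c), s(a)), pair(s(c), c)), m(pair(s(c), c), a, pair(s(a), s(a))), s(a))))  →  h(s(m(pair(s(c), c), m(pair(s(c), c), a, pair(s(a), s(a))), s(a))))   [R3 at 1.1.1]
2. h(s(m(pair(s(c), c), m(pair(s(c), c), a, pair(s(a), s(a))), s(a))))  →  h(s(s(a)))   [R3 at 1.1]
3. h(s(s(a)))  →  c   [R2 at ε]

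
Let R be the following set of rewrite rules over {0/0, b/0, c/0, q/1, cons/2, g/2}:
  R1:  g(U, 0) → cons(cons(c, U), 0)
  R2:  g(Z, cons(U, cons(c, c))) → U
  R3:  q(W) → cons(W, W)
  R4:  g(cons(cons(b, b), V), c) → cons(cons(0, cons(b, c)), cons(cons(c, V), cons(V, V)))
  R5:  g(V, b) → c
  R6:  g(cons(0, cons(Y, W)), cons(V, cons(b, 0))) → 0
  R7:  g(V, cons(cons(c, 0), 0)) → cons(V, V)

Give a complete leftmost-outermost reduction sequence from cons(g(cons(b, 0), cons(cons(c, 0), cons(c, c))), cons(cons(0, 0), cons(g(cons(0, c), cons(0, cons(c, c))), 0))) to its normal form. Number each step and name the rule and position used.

1. cons(g(cons(b, 0), cons(cons(c, 0), cons(c, c))), cons(cons(0, 0), cons(g(cons(0, c), cons(0, cons(c, c))), 0)))  →  cons(cons(c, 0), cons(cons(0, 0), cons(g(cons(0, c), cons(0, cons(c, c))), 0)))   [R2 at 1]
2. cons(cons(c, 0), cons(cons(0, 0), cons(g(cons(0, c), cons(0, cons(c, c))), 0)))  →  cons(cons(c, 0), cons(cons(0, 0), cons(0, 0)))   [R2 at 2.2.1]

cons(cons(c, 0), cons(cons(0, 0), cons(0, 0)))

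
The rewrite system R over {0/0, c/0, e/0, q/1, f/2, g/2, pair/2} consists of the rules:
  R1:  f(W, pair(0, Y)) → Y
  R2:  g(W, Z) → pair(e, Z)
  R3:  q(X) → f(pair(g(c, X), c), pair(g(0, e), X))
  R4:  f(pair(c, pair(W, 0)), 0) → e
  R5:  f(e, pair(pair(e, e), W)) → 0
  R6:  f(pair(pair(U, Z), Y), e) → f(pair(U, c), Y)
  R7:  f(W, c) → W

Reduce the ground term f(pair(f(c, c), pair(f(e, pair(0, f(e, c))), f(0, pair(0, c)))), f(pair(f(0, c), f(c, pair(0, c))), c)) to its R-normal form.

1. f(pair(f(c, c), pair(f(e, pair(0, f(e, c))), f(0, pair(0, c)))), f(pair(f(0, c), f(c, pair(0, c))), c))  →  f(pair(c, pair(f(e, pair(0, f(e, c))), f(0, pair(0, c)))), f(pair(f(0, c), f(c, pair(0, c))), c))   [R7 at 1.1]
2. f(pair(c, pair(f(e, pair(0, f(e, c))), f(0, pair(0, c)))), f(pair(f(0, c), f(c, pair(0, c))), c))  →  f(pair(c, pair(f(e, c), f(0, pair(0, c)))), f(pair(f(0, c), f(c, pair(0, c))), c))   [R1 at 1.2.1]
3. f(pair(c, pair(f(e, c), f(0, pair(0, c)))), f(pair(f(0, c), f(c, pair(0, c))), c))  →  f(pair(c, pair(e, f(0, pair(0, c)))), f(pair(f(0, c), f(c, pair(0, c))), c))   [R7 at 1.2.1]
4. f(pair(c, pair(e, f(0, pair(0, c)))), f(pair(f(0, c), f(c, pair(0, c))), c))  →  f(pair(c, pair(e, c)), f(pair(f(0, c), f(c, pair(0, c))), c))   [R1 at 1.2.2]
5. f(pair(c, pair(e, c)), f(pair(f(0, c), f(c, pair(0, c))), c))  →  f(pair(c, pair(e, c)), pair(f(0, c), f(c, pair(0, c))))   [R7 at 2]
6. f(pair(c, pair(e, c)), pair(f(0, c), f(c, pair(0, c))))  →  f(pair(c, pair(e, c)), pair(0, f(c, pair(0, c))))   [R7 at 2.1]
7. f(pair(c, pair(e, c)), pair(0, f(c, pair(0, c))))  →  f(c, pair(0, c))   [R1 at ε]
8. f(c, pair(0, c))  →  c   [R1 at ε]

c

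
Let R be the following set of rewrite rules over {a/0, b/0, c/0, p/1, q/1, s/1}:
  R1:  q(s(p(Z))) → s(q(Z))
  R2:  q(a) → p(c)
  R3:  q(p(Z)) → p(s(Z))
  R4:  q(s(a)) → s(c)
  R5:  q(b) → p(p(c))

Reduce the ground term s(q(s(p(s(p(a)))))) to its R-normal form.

1. s(q(s(p(s(p(a))))))  →  s(s(q(s(p(a)))))   [R1 at 1]
2. s(s(q(s(p(a)))))  →  s(s(s(q(a))))   [R1 at 1.1]
3. s(s(s(q(a))))  →  s(s(s(p(c))))   [R2 at 1.1.1]

s(s(s(p(c))))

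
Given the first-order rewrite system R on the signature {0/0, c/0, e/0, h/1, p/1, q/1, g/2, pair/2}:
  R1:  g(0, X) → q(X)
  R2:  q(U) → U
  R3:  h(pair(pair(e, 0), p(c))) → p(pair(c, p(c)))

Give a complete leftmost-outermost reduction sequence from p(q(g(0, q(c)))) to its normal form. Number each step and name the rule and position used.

1. p(q(g(0, q(c))))  →  p(g(0, q(c)))   [R2 at 1]
2. p(g(0, q(c)))  →  p(q(q(c)))   [R1 at 1]
3. p(q(q(c)))  →  p(q(c))   [R2 at 1]
4. p(q(c))  →  p(c)   [R2 at 1]

p(c)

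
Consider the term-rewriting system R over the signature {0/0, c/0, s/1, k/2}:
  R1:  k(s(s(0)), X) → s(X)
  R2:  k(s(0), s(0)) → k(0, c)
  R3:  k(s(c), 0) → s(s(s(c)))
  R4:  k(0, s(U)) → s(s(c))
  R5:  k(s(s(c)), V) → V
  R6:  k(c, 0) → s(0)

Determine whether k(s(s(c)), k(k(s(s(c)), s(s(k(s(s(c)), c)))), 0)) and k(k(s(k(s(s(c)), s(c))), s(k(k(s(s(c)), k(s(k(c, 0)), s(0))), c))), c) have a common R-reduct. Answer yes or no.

Reduce t₁ = k(s(s(c)), k(k(s(s(c)), s(s(k(s(s(c)), c)))), 0)):
1. k(s(s(c)), k(k(s(s(c)), s(s(k(s(s(c)), c)))), 0))  →  k(k(s(s(c)), s(s(k(s(s(c)), c)))), 0)   [R5 at ε]
2. k(k(s(s(c)), s(s(k(s(s(c)), c)))), 0)  →  k(s(s(k(s(s(c)), c))), 0)   [R5 at 1]
3. k(s(s(k(s(s(c)), c))), 0)  →  k(s(s(c)), 0)   [R5 at 1.1.1]
4. k(s(s(c)), 0)  →  0   [R5 at ε]

Reduce t₂ = k(k(s(k(s(s(c)), s(c))), s(k(k(s(s(c)), k(s(k(c, 0)), s(0))), c))), c):
1. k(k(s(k(s(s(c)), s(c))), s(k(k(s(s(c)), k(s(k(c, 0)), s(0))), c))), c)  →  k(k(s(s(c)), s(k(k(s(s(c)), k(s(k(c, 0)), s(0))), c))), c)   [R5 at 1.1.1]
2. k(k(s(s(c)), s(k(k(s(s(c)), k(s(k(c, 0)), s(0))), c))), c)  →  k(s(k(k(s(s(c)), k(s(k(c, 0)), s(0))), c)), c)   [R5 at 1]
3. k(s(k(k(s(s(c)), k(s(k(c, 0)), s(0))), c)), c)  →  k(s(k(k(s(k(c, 0)), s(0)), c)), c)   [R5 at 1.1.1]
4. k(s(k(k(s(k(c, 0)), s(0)), c)), c)  →  k(s(k(k(s(s(0)), s(0)), c)), c)   [R6 at 1.1.1.1.1]
5. k(s(k(k(s(s(0)), s(0)), c)), c)  →  k(s(k(s(s(0)), c)), c)   [R1 at 1.1.1]
6. k(s(k(s(s(0)), c)), c)  →  k(s(s(c)), c)   [R1 at 1.1]
7. k(s(s(c)), c)  →  c   [R5 at ε]

no — NF(t₁) = 0, NF(t₂) = c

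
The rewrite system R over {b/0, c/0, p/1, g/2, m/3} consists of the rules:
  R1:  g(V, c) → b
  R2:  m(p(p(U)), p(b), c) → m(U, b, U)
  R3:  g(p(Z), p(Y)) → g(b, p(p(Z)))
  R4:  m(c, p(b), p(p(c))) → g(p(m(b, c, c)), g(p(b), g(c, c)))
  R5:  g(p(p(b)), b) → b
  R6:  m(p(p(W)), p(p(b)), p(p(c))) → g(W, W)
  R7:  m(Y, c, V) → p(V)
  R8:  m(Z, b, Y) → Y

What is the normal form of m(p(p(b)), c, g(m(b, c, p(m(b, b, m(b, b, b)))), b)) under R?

1. m(p(p(b)), c, g(m(b, c, p(m(b, b, m(b, b, b)))), b))  →  p(g(m(b, c, p(m(b, b, m(b, b, b)))), b))   [R7 at ε]
2. p(g(m(b, c, p(m(b, b, m(b, b, b)))), b))  →  p(g(p(p(m(b, b, m(b, b, b)))), b))   [R7 at 1.1]
3. p(g(p(p(m(b, b, m(b, b, b)))), b))  →  p(g(p(p(m(b, b, b))), b))   [R8 at 1.1.1.1]
4. p(g(p(p(m(b, b, b))), b))  →  p(g(p(p(b)), b))   [R8 at 1.1.1.1]
5. p(g(p(p(b)), b))  →  p(b)   [R5 at 1]

p(b)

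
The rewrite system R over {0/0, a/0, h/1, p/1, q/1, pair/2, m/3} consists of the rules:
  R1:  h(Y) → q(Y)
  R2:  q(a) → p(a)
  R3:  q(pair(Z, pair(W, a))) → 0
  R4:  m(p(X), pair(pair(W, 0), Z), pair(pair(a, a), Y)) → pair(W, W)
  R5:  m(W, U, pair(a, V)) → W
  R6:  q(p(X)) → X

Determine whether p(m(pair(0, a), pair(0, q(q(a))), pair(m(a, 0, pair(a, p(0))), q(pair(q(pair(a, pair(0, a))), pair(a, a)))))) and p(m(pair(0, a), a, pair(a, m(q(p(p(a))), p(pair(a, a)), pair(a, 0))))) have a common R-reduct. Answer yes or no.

yes — NF(t₁) = p(pair(0, a)), NF(t₂) = p(pair(0, a))

Reduce t₁ = p(m(pair(0, a), pair(0, q(q(a))), pair(m(a, 0, pair(a, p(0))), q(pair(q(pair(a, pair(0, a))), pair(a, a)))))):
1. p(m(pair(0, a), pair(0, q(q(a))), pair(m(a, 0, pair(a, p(0))), q(pair(q(pair(a, pair(0, a))), pair(a, a))))))  →  p(m(pair(0, a), pair(0, q(p(a))), pair(m(a, 0, pair(a, p(0))), q(pair(q(pair(a, pair(0, a))), pair(a, a))))))   [R2 at 1.2.2.1]
2. p(m(pair(0, a), pair(0, q(p(a))), pair(m(a, 0, pair(a, p(0))), q(pair(q(pair(a, pair(0, a))), pair(a, a))))))  →  p(m(pair(0, a), pair(0, a), pair(m(a, 0, pair(a, p(0))), q(pair(q(pair(a, pair(0, a))), pair(a, a))))))   [R6 at 1.2.2]
3. p(m(pair(0, a), pair(0, a), pair(m(a, 0, pair(a, p(0))), q(pair(q(pair(a, pair(0, a))), pair(a, a))))))  →  p(m(pair(0, a), pair(0, a), pair(a, q(pair(q(pair(a, pair(0, a))), pair(a, a))))))   [R5 at 1.3.1]
4. p(m(pair(0, a), pair(0, a), pair(a, q(pair(q(pair(a, pair(0, a))), pair(a, a))))))  →  p(pair(0, a))   [R5 at 1]

Reduce t₂ = p(m(pair(0, a), a, pair(a, m(q(p(p(a))), p(pair(a, a)), pair(a, 0))))):
1. p(m(pair(0, a), a, pair(a, m(q(p(p(a))), p(pair(a, a)), pair(a, 0)))))  →  p(pair(0, a))   [R5 at 1]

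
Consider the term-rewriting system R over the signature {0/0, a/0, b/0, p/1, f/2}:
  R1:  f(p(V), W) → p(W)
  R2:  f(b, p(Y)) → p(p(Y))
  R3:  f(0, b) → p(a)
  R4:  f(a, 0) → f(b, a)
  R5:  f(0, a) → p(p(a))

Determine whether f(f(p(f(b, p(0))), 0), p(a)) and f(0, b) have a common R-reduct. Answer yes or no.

no — NF(t₁) = p(p(a)), NF(t₂) = p(a)

Reduce t₁ = f(f(p(f(b, p(0))), 0), p(a)):
1. f(f(p(f(b, p(0))), 0), p(a))  →  f(p(0), p(a))   [R1 at 1]
2. f(p(0), p(a))  →  p(p(a))   [R1 at ε]

Reduce t₂ = f(0, b):
1. f(0, b)  →  p(a)   [R3 at ε]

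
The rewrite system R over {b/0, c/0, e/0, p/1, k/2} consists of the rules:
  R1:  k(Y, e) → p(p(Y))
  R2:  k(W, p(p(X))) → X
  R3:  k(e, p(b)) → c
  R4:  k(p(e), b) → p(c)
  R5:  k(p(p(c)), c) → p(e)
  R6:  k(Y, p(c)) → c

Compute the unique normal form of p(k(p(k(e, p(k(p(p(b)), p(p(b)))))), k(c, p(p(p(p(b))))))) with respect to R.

p(b)

1. p(k(p(k(e, p(k(p(p(b)), p(p(b)))))), k(c, p(p(p(p(b)))))))  →  p(k(p(k(e, p(b))), k(c, p(p(p(p(b)))))))   [R2 at 1.1.1.2.1]
2. p(k(p(k(e, p(b))), k(c, p(p(p(p(b)))))))  →  p(k(p(c), k(c, p(p(p(p(b)))))))   [R3 at 1.1.1]
3. p(k(p(c), k(c, p(p(p(p(b)))))))  →  p(k(p(c), p(p(b))))   [R2 at 1.2]
4. p(k(p(c), p(p(b))))  →  p(b)   [R2 at 1]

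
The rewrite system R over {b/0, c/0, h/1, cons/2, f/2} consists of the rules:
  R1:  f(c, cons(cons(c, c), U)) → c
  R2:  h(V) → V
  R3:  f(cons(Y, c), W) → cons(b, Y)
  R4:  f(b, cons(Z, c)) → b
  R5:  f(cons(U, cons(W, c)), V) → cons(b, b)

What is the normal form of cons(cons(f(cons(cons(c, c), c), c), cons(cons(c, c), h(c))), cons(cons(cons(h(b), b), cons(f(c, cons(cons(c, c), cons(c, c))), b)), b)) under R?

cons(cons(cons(b, cons(c, c)), cons(cons(c, c), c)), cons(cons(cons(b, b), cons(c, b)), b))

1. cons(cons(f(cons(cons(c, c), c), c), cons(cons(c, c), h(c))), cons(cons(cons(h(b), b), cons(f(c, cons(cons(c, c), cons(c, c))), b)), b))  →  cons(cons(cons(b, cons(c, c)), cons(cons(c, c), h(c))), cons(cons(cons(h(b), b), cons(f(c, cons(cons(c, c), cons(c, c))), b)), b))   [R3 at 1.1]
2. cons(cons(cons(b, cons(c, c)), cons(cons(c, c), h(c))), cons(cons(cons(h(b), b), cons(f(c, cons(cons(c, c), cons(c, c))), b)), b))  →  cons(cons(cons(b, cons(c, c)), cons(cons(c, c), c)), cons(cons(cons(h(b), b), cons(f(c, cons(cons(c, c), cons(c, c))), b)), b))   [R2 at 1.2.2]
3. cons(cons(cons(b, cons(c, c)), cons(cons(c, c), c)), cons(cons(cons(h(b), b), cons(f(c, cons(cons(c, c), cons(c, c))), b)), b))  →  cons(cons(cons(b, cons(c, c)), cons(cons(c, c), c)), cons(cons(cons(b, b), cons(f(c, cons(cons(c, c), cons(c, c))), b)), b))   [R2 at 2.1.1.1]
4. cons(cons(cons(b, cons(c, c)), cons(cons(c, c), c)), cons(cons(cons(b, b), cons(f(c, cons(cons(c, c), cons(c, c))), b)), b))  →  cons(cons(cons(b, cons(c, c)), cons(cons(c, c), c)), cons(cons(cons(b, b), cons(c, b)), b))   [R1 at 2.1.2.1]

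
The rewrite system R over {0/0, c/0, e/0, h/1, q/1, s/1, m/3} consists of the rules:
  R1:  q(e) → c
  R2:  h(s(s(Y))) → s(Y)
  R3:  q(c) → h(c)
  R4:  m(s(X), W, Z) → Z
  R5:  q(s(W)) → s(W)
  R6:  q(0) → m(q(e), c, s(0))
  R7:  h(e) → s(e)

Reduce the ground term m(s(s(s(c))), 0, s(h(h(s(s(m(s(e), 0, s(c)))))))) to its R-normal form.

s(s(c))

1. m(s(s(s(c))), 0, s(h(h(s(s(m(s(e), 0, s(c))))))))  →  s(h(h(s(s(m(s(e), 0, s(c)))))))   [R4 at ε]
2. s(h(h(s(s(m(s(e), 0, s(c)))))))  →  s(h(s(m(s(e), 0, s(c)))))   [R2 at 1.1]
3. s(h(s(m(s(e), 0, s(c)))))  →  s(h(s(s(c))))   [R4 at 1.1.1]
4. s(h(s(s(c))))  →  s(s(c))   [R2 at 1]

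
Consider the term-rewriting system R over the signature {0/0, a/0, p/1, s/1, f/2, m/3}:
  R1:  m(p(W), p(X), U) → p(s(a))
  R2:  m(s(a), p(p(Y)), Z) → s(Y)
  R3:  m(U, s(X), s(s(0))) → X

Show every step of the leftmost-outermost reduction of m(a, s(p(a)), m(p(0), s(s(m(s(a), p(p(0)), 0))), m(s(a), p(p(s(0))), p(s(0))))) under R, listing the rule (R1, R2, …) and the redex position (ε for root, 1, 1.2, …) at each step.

p(a)

1. m(a, s(p(a)), m(p(0), s(s(m(s(a), p(p(0)), 0))), m(s(a), p(p(s(0))), p(s(0)))))  →  m(a, s(p(a)), m(p(0), s(s(s(0))), m(s(a), p(p(s(0))), p(s(0)))))   [R2 at 3.2.1.1]
2. m(a, s(p(a)), m(p(0), s(s(s(0))), m(s(a), p(p(s(0))), p(s(0)))))  →  m(a, s(p(a)), m(p(0), s(s(s(0))), s(s(0))))   [R2 at 3.3]
3. m(a, s(p(a)), m(p(0), s(s(s(0))), s(s(0))))  →  m(a, s(p(a)), s(s(0)))   [R3 at 3]
4. m(a, s(p(a)), s(s(0)))  →  p(a)   [R3 at ε]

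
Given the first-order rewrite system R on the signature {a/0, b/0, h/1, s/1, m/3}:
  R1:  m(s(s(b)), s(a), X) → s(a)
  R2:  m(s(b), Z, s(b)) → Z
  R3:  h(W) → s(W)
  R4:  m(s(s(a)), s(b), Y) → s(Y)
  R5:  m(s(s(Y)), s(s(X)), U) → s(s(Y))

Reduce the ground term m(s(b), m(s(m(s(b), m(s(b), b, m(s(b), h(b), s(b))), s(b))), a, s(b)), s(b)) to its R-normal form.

a

1. m(s(b), m(s(m(s(b), m(s(b), b, m(s(b), h(b), s(b))), s(b))), a, s(b)), s(b))  →  m(s(m(s(b), m(s(b), b, m(s(b), h(b), s(b))), s(b))), a, s(b))   [R2 at ε]
2. m(s(m(s(b), m(s(b), b, m(s(b), h(b), s(b))), s(b))), a, s(b))  →  m(s(m(s(b), b, m(s(b), h(b), s(b)))), a, s(b))   [R2 at 1.1]
3. m(s(m(s(b), b, m(s(b), h(b), s(b)))), a, s(b))  →  m(s(m(s(b), b, h(b))), a, s(b))   [R2 at 1.1.3]
4. m(s(m(s(b), b, h(b))), a, s(b))  →  m(s(m(s(b), b, s(b))), a, s(b))   [R3 at 1.1.3]
5. m(s(m(s(b), b, s(b))), a, s(b))  →  m(s(b), a, s(b))   [R2 at 1.1]
6. m(s(b), a, s(b))  →  a   [R2 at ε]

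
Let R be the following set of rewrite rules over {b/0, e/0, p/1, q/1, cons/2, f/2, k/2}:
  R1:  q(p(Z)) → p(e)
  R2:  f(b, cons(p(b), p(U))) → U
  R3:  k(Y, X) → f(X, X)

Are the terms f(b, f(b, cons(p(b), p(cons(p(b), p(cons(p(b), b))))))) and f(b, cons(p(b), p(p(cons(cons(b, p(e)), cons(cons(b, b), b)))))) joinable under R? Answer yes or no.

Reduce t₁ = f(b, f(b, cons(p(b), p(cons(p(b), p(cons(p(b), b))))))):
1. f(b, f(b, cons(p(b), p(cons(p(b), p(cons(p(b), b)))))))  →  f(b, cons(p(b), p(cons(p(b), b))))   [R2 at 2]
2. f(b, cons(p(b), p(cons(p(b), b))))  →  cons(p(b), b)   [R2 at ε]

Reduce t₂ = f(b, cons(p(b), p(p(cons(cons(b, p(e)), cons(cons(b, b), b)))))):
1. f(b, cons(p(b), p(p(cons(cons(b, p(e)), cons(cons(b, b), b))))))  →  p(cons(cons(b, p(e)), cons(cons(b, b), b)))   [R2 at ε]

no — NF(t₁) = cons(p(b), b), NF(t₂) = p(cons(cons(b, p(e)), cons(cons(b, b), b)))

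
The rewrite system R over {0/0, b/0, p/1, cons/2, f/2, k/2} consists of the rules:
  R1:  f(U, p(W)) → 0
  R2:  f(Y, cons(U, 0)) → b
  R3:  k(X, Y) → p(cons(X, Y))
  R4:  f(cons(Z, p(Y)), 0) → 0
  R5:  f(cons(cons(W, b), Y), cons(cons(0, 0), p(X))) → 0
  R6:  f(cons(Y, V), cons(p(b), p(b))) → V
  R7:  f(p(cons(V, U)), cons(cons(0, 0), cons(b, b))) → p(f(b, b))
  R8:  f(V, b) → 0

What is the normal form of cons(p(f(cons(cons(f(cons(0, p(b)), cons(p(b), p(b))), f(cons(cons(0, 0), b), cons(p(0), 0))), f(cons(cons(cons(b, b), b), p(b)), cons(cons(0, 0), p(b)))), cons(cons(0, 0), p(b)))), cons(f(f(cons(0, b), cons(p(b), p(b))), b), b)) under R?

1. cons(p(f(cons(cons(f(cons(0, p(b)), cons(p(b), p(b))), f(cons(cons(0, 0), b), cons(p(0), 0))), f(cons(cons(cons(b, b), b), p(b)), cons(cons(0, 0), p(b)))), cons(cons(0, 0), p(b)))), cons(f(f(cons(0, b), cons(p(b), p(b))), b), b))  →  cons(p(f(cons(cons(p(b), f(cons(cons(0, 0), b), cons(p(0), 0))), f(cons(cons(cons(b, b), b), p(b)), cons(cons(0, 0), p(b)))), cons(cons(0, 0), p(b)))), cons(f(f(cons(0, b), cons(p(b), p(b))), b), b))   [R6 at 1.1.1.1.1]
2. cons(p(f(cons(cons(p(b), f(cons(cons(0, 0), b), cons(p(0), 0))), f(cons(cons(cons(b, b), b), p(b)), cons(cons(0, 0), p(b)))), cons(cons(0, 0), p(b)))), cons(f(f(cons(0, b), cons(p(b), p(b))), b), b))  →  cons(p(f(cons(cons(p(b), b), f(cons(cons(cons(b, b), b), p(b)), cons(cons(0, 0), p(b)))), cons(cons(0, 0), p(b)))), cons(f(f(cons(0, b), cons(p(b), p(b))), b), b))   [R2 at 1.1.1.1.2]
3. cons(p(f(cons(cons(p(b), b), f(cons(cons(cons(b, b), b), p(b)), cons(cons(0, 0), p(b)))), cons(cons(0, 0), p(b)))), cons(f(f(cons(0, b), cons(p(b), p(b))), b), b))  →  cons(p(0), cons(f(f(cons(0, b), cons(p(b), p(b))), b), b))   [R5 at 1.1]
4. cons(p(0), cons(f(f(cons(0, b), cons(p(b), p(b))), b), b))  →  cons(p(0), cons(0, b))   [R8 at 2.1]

cons(p(0), cons(0, b))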